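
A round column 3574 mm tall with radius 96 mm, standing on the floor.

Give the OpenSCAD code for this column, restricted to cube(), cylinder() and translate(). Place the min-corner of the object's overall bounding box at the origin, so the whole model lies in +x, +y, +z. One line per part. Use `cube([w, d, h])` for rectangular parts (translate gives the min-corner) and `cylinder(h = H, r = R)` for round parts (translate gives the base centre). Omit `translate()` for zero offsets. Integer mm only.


translate([96, 96, 0]) cylinder(h = 3574, r = 96);


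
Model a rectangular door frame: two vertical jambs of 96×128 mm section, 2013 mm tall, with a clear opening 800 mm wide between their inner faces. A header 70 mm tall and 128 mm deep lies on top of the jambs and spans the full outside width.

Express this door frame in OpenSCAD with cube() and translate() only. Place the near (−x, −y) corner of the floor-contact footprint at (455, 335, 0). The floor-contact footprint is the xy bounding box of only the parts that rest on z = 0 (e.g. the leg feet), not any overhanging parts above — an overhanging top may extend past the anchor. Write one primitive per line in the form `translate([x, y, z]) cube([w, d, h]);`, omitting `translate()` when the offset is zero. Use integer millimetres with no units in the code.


translate([455, 335, 0]) cube([96, 128, 2013]);
translate([1351, 335, 0]) cube([96, 128, 2013]);
translate([455, 335, 2013]) cube([992, 128, 70]);


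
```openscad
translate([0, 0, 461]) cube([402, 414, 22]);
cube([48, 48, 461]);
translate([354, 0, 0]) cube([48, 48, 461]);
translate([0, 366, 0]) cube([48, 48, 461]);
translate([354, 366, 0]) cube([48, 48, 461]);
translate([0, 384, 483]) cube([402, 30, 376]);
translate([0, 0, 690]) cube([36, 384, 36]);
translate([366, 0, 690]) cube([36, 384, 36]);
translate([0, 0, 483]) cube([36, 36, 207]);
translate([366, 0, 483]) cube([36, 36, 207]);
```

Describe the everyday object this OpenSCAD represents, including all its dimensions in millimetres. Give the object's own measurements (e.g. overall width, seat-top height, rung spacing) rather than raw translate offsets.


A chair. The seat is a 402×414×22 mm slab with its top at z = 483 mm, on four 48×48 mm corner legs (flush with the seat edges, standing on z = 0). A flat backrest 30 mm thick, 376 mm tall, spans the full seat width and rises from the seat top along its +y edge, rear face flush with the rear of the seat. Two armrests of 36×36 mm section run along each side from the seat's front edge to the front of the backrest, top faces 243 mm above the seat top and outer faces flush with the seat's x-edges; a 36×36 mm post under the front of each armrest stands on the seat at the front corner.


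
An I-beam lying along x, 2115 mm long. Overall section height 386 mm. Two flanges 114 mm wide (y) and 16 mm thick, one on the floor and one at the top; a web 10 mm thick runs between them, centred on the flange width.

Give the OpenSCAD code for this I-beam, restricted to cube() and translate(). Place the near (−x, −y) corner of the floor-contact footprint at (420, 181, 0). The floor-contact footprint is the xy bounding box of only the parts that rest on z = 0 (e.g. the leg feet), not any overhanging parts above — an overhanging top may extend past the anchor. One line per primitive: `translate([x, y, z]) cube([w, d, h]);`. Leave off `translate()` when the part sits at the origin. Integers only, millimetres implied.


translate([420, 181, 0]) cube([2115, 114, 16]);
translate([420, 233, 16]) cube([2115, 10, 354]);
translate([420, 181, 370]) cube([2115, 114, 16]);


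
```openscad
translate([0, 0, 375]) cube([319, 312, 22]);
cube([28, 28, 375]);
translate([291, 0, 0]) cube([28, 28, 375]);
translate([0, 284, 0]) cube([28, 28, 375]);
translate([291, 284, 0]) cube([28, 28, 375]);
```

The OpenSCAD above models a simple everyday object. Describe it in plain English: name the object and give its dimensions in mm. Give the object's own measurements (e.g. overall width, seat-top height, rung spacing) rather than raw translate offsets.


A four-legged stool. The seat is a 319×312×22 mm slab whose top surface is at z = 397 mm; four square legs, each 28×28 mm in cross-section, run from the floor (z = 0) to the underside of the seat, each flush with a corner of the seat.


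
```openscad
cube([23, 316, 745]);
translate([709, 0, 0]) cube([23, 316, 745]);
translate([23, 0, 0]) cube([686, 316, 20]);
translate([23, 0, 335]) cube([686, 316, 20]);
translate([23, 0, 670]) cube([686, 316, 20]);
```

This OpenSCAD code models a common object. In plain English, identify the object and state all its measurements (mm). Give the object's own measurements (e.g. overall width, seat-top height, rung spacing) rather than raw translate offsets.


An open bookshelf. Two side panels, each 23 mm thick, 316 mm deep and 745 mm tall, stand 732 mm apart (outside-to-outside). Between them sit 3 shelves, each 20 mm thick and 316 mm deep, spanning the full gap between the sides. The bottom shelf rests on the floor (its underside at z = 0) and the clear gap between one shelf's top and the next shelf's underside is 315 mm.


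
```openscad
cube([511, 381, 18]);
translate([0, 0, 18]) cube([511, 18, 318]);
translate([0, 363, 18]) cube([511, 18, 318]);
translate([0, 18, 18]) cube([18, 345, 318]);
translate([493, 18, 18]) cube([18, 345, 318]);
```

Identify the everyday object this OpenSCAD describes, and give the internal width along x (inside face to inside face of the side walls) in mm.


An open box. The internal width is 475 mm.

A 511×381 base slab with four walls standing on it — an open box. The base is 511 mm wide and the walls are 18 mm thick, so the internal width is 511 − 2 × 18 = 475 mm.


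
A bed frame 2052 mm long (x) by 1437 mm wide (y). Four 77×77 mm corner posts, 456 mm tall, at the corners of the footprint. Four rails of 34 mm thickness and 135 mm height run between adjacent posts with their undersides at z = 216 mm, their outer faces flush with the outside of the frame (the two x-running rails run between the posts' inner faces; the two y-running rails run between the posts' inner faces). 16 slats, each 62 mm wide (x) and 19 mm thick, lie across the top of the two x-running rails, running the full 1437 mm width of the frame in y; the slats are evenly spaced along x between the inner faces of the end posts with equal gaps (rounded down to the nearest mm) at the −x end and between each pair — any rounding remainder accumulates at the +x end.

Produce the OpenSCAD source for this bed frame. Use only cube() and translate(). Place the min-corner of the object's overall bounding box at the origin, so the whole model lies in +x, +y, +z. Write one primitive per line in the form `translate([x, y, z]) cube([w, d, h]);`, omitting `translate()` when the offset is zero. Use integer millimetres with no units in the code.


// slat z = rail_z + rail_h = 216 + 135 = 351
// slat gap = ⌊(1898 − 16·62) / 17⌋ = 53
cube([77, 77, 456]);
translate([0, 1360, 0]) cube([77, 77, 456]);
translate([1975, 0, 0]) cube([77, 77, 456]);
translate([1975, 1360, 0]) cube([77, 77, 456]);
translate([77, 0, 216]) cube([1898, 34, 135]);
translate([77, 1403, 216]) cube([1898, 34, 135]);
translate([0, 77, 216]) cube([34, 1283, 135]);
translate([2018, 77, 216]) cube([34, 1283, 135]);
translate([130, 0, 351]) cube([62, 1437, 19]);
translate([245, 0, 351]) cube([62, 1437, 19]);
translate([360, 0, 351]) cube([62, 1437, 19]);
translate([475, 0, 351]) cube([62, 1437, 19]);
translate([590, 0, 351]) cube([62, 1437, 19]);
translate([705, 0, 351]) cube([62, 1437, 19]);
translate([820, 0, 351]) cube([62, 1437, 19]);
translate([935, 0, 351]) cube([62, 1437, 19]);
translate([1050, 0, 351]) cube([62, 1437, 19]);
translate([1165, 0, 351]) cube([62, 1437, 19]);
translate([1280, 0, 351]) cube([62, 1437, 19]);
translate([1395, 0, 351]) cube([62, 1437, 19]);
translate([1510, 0, 351]) cube([62, 1437, 19]);
translate([1625, 0, 351]) cube([62, 1437, 19]);
translate([1740, 0, 351]) cube([62, 1437, 19]);
translate([1855, 0, 351]) cube([62, 1437, 19]);


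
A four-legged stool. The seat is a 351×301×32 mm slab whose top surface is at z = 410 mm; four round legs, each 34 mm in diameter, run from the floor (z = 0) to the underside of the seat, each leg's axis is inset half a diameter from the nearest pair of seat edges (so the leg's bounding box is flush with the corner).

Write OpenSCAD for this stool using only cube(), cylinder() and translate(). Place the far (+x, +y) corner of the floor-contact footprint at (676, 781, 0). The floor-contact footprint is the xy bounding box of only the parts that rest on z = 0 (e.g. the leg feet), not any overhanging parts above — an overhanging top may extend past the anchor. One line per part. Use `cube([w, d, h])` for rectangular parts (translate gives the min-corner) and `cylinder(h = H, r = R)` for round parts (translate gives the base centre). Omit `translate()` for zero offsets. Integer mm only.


translate([325, 480, 378]) cube([351, 301, 32]);
translate([342, 497, 0]) cylinder(h = 378, r = 17);
translate([659, 497, 0]) cylinder(h = 378, r = 17);
translate([342, 764, 0]) cylinder(h = 378, r = 17);
translate([659, 764, 0]) cylinder(h = 378, r = 17);


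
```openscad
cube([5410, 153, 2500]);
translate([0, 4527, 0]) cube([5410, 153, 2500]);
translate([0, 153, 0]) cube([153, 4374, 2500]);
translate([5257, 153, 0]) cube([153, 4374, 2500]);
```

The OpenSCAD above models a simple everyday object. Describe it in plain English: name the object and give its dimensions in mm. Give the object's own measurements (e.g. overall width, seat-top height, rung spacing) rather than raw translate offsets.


The wall frame of a small rectangular building: four walls, each 2500 mm tall and 153 mm thick, enclosing a footprint 5410 mm (x) by 4680 mm (y) outside-to-outside, with no floor or roof. The front and back walls (the −y and +y sides) span the full width; the two side walls fit between them.


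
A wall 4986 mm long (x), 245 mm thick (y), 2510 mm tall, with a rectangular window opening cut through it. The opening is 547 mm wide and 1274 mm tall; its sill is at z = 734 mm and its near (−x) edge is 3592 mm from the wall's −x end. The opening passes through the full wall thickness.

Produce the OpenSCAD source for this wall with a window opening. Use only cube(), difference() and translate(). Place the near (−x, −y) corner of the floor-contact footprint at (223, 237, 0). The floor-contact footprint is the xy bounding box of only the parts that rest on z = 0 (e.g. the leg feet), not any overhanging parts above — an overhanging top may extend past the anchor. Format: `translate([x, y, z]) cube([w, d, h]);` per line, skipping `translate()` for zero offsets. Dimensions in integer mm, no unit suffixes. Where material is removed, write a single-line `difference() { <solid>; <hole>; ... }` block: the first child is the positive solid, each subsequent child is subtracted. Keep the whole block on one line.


difference() { translate([223, 237, 0]) cube([4986, 245, 2510]); translate([3815, 237, 734]) cube([547, 245, 1274]); }


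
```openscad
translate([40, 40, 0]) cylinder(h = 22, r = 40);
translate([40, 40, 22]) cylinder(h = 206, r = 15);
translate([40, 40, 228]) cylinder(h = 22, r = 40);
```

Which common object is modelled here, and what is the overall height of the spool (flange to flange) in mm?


A spool. The overall height is 250 mm.

Three coaxial cylinders, large–small–large — a spool. Two 22 mm flanges and a 206 mm core give 22 + 206 + 22 = 250 mm.


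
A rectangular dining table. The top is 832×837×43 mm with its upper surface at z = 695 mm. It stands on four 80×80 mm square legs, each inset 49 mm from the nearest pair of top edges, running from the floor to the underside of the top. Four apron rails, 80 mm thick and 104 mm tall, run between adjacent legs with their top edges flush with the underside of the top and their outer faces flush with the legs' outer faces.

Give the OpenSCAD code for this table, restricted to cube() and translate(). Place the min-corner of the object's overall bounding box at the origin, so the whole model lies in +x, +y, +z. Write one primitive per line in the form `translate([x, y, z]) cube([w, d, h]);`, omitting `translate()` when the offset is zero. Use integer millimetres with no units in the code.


translate([0, 0, 652]) cube([832, 837, 43]);
translate([49, 49, 0]) cube([80, 80, 652]);
translate([703, 49, 0]) cube([80, 80, 652]);
translate([49, 708, 0]) cube([80, 80, 652]);
translate([703, 708, 0]) cube([80, 80, 652]);
translate([129, 49, 548]) cube([574, 80, 104]);
translate([129, 708, 548]) cube([574, 80, 104]);
translate([49, 129, 548]) cube([80, 579, 104]);
translate([703, 129, 548]) cube([80, 579, 104]);


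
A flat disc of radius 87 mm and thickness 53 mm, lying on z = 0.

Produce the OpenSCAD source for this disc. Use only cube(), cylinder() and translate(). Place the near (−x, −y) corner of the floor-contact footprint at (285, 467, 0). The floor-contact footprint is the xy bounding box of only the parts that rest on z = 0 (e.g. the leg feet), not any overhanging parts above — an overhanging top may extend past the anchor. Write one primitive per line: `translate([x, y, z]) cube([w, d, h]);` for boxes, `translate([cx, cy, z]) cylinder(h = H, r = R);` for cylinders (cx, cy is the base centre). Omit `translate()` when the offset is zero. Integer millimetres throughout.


translate([372, 554, 0]) cylinder(h = 53, r = 87);


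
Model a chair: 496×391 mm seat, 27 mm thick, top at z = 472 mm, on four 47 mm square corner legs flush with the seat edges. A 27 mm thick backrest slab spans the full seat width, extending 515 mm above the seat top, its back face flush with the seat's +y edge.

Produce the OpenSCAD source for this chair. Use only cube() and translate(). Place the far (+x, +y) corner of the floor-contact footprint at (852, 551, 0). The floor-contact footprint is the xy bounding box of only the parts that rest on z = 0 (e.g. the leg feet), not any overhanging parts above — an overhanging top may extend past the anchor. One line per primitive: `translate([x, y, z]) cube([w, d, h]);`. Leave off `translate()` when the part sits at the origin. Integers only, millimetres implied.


translate([356, 160, 445]) cube([496, 391, 27]);
translate([356, 160, 0]) cube([47, 47, 445]);
translate([805, 160, 0]) cube([47, 47, 445]);
translate([356, 504, 0]) cube([47, 47, 445]);
translate([805, 504, 0]) cube([47, 47, 445]);
translate([356, 524, 472]) cube([496, 27, 515]);


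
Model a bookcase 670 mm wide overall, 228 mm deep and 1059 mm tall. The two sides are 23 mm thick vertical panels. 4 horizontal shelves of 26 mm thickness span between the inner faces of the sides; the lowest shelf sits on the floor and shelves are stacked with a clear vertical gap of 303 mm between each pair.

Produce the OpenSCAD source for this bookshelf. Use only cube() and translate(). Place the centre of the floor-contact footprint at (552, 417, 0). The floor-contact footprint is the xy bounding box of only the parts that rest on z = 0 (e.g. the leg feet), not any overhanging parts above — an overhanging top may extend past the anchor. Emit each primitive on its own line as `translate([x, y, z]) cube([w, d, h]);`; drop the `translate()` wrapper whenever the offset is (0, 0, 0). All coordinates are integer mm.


translate([217, 303, 0]) cube([23, 228, 1059]);
translate([864, 303, 0]) cube([23, 228, 1059]);
translate([240, 303, 0]) cube([624, 228, 26]);
translate([240, 303, 329]) cube([624, 228, 26]);
translate([240, 303, 658]) cube([624, 228, 26]);
translate([240, 303, 987]) cube([624, 228, 26]);


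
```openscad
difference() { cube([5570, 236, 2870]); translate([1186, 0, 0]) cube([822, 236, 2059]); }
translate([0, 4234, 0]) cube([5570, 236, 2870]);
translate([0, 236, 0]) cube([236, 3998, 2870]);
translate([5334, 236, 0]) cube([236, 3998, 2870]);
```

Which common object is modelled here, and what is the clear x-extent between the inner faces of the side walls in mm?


A single room. The interior width is 5098 mm.

Four walls enclosing a rectangle with a door in the front wall — a room. Outside width 5570 minus two 236 mm walls gives 5098 mm.


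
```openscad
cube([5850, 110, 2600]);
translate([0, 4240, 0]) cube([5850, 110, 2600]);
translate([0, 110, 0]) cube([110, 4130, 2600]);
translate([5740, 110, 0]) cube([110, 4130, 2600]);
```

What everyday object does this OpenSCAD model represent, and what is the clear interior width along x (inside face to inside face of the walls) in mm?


A house (or room) frame. The interior width is 5630 mm.

Four 2600 mm walls enclosing a rectangle with no floor or roof — a room or house frame. Outside width is 5850 mm and wall thickness is 110 mm, so the interior width is 5850 − 2 × 110 = 5630 mm.


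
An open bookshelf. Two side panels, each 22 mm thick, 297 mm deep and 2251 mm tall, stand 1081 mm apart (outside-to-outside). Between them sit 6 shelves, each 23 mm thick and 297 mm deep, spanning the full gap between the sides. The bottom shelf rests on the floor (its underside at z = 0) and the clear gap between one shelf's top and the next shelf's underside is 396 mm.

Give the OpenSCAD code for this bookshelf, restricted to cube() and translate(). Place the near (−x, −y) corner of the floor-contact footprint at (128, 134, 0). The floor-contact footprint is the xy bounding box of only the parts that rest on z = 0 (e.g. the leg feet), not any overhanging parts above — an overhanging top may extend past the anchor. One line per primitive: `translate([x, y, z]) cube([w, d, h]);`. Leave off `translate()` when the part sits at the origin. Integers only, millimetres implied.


translate([128, 134, 0]) cube([22, 297, 2251]);
translate([1187, 134, 0]) cube([22, 297, 2251]);
translate([150, 134, 0]) cube([1037, 297, 23]);
translate([150, 134, 419]) cube([1037, 297, 23]);
translate([150, 134, 838]) cube([1037, 297, 23]);
translate([150, 134, 1257]) cube([1037, 297, 23]);
translate([150, 134, 1676]) cube([1037, 297, 23]);
translate([150, 134, 2095]) cube([1037, 297, 23]);


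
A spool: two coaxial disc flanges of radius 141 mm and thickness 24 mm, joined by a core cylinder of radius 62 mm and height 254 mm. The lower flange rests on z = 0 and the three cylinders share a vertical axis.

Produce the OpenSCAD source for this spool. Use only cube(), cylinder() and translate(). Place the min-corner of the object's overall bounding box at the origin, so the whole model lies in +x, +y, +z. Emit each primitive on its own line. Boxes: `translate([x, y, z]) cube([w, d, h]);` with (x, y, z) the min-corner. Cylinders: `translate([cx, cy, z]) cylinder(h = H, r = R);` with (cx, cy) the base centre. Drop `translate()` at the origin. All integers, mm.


translate([141, 141, 0]) cylinder(h = 24, r = 141);
translate([141, 141, 24]) cylinder(h = 254, r = 62);
translate([141, 141, 278]) cylinder(h = 24, r = 141);


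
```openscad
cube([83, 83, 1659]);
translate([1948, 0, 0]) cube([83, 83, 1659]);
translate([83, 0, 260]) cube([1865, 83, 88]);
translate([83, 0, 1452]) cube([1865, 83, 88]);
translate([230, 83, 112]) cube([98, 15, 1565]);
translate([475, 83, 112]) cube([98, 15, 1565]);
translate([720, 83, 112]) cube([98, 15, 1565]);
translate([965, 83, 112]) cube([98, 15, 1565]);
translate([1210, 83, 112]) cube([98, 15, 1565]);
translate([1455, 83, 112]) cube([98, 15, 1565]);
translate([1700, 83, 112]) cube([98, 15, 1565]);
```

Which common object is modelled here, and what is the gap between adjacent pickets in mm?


A fence section. The picket gap is 147 mm.

Two posts, two rails, 7 pickets — a fence section. Span 1865 mm holds 7 pickets of 98 mm with 8 equal gaps: ⌊(1865 − 7·98) / 8⌋ = 147 mm.


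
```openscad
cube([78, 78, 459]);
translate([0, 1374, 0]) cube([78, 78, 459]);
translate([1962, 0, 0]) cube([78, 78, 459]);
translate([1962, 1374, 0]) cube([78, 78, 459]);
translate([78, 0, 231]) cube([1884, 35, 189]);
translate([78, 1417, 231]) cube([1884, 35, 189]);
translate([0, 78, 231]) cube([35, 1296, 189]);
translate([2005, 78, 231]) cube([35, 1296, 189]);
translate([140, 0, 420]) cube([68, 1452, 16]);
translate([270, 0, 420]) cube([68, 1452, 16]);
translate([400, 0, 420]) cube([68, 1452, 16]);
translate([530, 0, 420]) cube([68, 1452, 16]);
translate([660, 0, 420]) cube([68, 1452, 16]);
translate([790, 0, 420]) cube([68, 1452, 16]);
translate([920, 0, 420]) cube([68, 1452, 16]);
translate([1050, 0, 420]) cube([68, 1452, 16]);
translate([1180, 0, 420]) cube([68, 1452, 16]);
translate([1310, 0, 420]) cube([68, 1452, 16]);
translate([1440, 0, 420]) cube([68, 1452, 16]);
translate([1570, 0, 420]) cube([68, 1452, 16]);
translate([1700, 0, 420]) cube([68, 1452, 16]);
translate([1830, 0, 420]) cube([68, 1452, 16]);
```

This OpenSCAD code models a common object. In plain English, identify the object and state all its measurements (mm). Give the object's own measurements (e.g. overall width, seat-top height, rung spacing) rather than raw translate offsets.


A bed frame 2040 mm long (x) by 1452 mm wide (y). Four 78×78 mm corner posts, 459 mm tall, at the corners of the footprint. Four rails of 35 mm thickness and 189 mm height run between adjacent posts with their undersides at z = 231 mm, their outer faces flush with the outside of the frame (the two x-running rails run between the posts' inner faces; the two y-running rails run between the posts' inner faces). 14 slats, each 68 mm wide (x) and 16 mm thick, lie across the top of the two x-running rails, running the full 1452 mm width of the frame in y; along x they sit between the end posts with a 62 mm gap after the −x posts and between neighbouring slats, leaving 64 mm before the +x posts.


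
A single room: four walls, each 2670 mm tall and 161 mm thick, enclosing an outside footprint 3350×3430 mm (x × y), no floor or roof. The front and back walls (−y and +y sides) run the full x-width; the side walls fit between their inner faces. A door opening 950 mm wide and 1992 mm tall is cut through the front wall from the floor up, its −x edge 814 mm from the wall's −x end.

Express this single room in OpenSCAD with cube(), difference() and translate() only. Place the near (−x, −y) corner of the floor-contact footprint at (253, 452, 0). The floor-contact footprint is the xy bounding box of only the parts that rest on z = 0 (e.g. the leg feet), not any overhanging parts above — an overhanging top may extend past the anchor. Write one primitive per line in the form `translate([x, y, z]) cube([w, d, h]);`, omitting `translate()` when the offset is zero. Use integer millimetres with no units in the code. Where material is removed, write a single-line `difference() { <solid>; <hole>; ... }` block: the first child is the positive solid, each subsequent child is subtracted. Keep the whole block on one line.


difference() { translate([253, 452, 0]) cube([3350, 161, 2670]); translate([1067, 452, 0]) cube([950, 161, 1992]); }
translate([253, 3721, 0]) cube([3350, 161, 2670]);
translate([253, 613, 0]) cube([161, 3108, 2670]);
translate([3442, 613, 0]) cube([161, 3108, 2670]);


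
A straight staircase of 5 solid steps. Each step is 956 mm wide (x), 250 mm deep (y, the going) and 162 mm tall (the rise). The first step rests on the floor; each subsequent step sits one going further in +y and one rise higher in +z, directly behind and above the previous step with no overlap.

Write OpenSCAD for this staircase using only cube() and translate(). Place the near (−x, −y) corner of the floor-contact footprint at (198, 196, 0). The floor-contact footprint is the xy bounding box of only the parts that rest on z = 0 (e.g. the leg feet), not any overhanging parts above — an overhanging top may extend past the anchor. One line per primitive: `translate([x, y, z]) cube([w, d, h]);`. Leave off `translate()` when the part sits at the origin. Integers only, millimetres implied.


translate([198, 196, 0]) cube([956, 250, 162]);
translate([198, 446, 162]) cube([956, 250, 162]);
translate([198, 696, 324]) cube([956, 250, 162]);
translate([198, 946, 486]) cube([956, 250, 162]);
translate([198, 1196, 648]) cube([956, 250, 162]);


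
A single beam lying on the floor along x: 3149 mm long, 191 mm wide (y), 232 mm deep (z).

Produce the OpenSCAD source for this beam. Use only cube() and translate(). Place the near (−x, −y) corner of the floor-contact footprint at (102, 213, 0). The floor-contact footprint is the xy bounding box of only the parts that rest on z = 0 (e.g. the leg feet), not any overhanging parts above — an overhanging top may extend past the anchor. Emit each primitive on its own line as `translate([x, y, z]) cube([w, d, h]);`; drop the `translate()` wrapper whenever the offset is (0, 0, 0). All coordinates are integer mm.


translate([102, 213, 0]) cube([3149, 191, 232]);


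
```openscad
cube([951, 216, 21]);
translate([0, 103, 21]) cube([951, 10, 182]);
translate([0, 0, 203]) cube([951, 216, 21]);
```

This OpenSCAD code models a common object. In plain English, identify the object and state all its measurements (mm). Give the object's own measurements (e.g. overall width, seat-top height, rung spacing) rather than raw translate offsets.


An I-beam lying along x, 951 mm long. Overall section height 224 mm. Two flanges 216 mm wide (y) and 21 mm thick, one on the floor and one at the top; a web 10 mm thick runs between them, centred on the flange width.


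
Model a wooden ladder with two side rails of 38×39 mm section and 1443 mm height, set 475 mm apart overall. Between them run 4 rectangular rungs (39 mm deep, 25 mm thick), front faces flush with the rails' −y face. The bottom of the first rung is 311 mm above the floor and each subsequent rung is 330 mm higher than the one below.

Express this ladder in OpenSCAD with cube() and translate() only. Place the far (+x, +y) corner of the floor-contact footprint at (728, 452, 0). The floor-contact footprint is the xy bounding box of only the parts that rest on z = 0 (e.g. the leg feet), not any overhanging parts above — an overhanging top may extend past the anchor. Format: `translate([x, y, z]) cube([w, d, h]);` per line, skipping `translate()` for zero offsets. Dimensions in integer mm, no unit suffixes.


translate([253, 413, 0]) cube([38, 39, 1443]);
translate([690, 413, 0]) cube([38, 39, 1443]);
translate([291, 413, 311]) cube([399, 39, 25]);
translate([291, 413, 641]) cube([399, 39, 25]);
translate([291, 413, 971]) cube([399, 39, 25]);
translate([291, 413, 1301]) cube([399, 39, 25]);


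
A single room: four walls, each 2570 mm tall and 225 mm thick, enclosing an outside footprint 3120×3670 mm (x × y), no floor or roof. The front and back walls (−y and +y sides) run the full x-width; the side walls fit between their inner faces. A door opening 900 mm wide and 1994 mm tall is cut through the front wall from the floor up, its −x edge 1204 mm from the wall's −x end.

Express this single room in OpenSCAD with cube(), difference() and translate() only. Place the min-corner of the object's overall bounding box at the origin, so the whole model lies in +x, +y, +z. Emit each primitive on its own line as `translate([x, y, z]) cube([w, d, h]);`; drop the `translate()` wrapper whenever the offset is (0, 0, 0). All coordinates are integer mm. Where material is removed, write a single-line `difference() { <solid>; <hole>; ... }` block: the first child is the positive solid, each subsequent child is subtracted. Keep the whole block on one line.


difference() { cube([3120, 225, 2570]); translate([1204, 0, 0]) cube([900, 225, 1994]); }
translate([0, 3445, 0]) cube([3120, 225, 2570]);
translate([0, 225, 0]) cube([225, 3220, 2570]);
translate([2895, 225, 0]) cube([225, 3220, 2570]);


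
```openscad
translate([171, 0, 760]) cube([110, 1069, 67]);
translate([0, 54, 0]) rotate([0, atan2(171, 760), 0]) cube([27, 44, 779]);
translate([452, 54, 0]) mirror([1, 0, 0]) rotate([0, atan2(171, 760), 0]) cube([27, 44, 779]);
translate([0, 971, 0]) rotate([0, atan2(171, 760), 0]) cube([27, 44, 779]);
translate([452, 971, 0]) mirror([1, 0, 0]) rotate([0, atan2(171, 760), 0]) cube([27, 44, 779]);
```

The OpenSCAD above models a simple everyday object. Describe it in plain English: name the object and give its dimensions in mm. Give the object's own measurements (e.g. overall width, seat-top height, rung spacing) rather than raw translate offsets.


A sawhorse. A 110×1069×67 mm beam (x, y, z) sits on two A-frame leg pairs. Each pair is two raked legs of 27×44 mm section (44 mm along y) splaying symmetrically in x. Each leg rises 760 mm vertically over 171 mm of horizontal reach and is 779 mm long along its own axis. Every leg's outer bottom edge rests on the floor and its outer top edge meets a bottom edge of the beam — the left legs (tilting toward +x) meet the beam's −x bottom edge, the right legs (their mirror images, tilting toward −x) meet its +x bottom edge — so the leg tops tuck under the beam, the beam's underside is 760 mm above the floor, and the feet are 452 mm apart outside-to-outside with the beam centred between them. The two leg pairs are set in 54 mm from either end of the beam.


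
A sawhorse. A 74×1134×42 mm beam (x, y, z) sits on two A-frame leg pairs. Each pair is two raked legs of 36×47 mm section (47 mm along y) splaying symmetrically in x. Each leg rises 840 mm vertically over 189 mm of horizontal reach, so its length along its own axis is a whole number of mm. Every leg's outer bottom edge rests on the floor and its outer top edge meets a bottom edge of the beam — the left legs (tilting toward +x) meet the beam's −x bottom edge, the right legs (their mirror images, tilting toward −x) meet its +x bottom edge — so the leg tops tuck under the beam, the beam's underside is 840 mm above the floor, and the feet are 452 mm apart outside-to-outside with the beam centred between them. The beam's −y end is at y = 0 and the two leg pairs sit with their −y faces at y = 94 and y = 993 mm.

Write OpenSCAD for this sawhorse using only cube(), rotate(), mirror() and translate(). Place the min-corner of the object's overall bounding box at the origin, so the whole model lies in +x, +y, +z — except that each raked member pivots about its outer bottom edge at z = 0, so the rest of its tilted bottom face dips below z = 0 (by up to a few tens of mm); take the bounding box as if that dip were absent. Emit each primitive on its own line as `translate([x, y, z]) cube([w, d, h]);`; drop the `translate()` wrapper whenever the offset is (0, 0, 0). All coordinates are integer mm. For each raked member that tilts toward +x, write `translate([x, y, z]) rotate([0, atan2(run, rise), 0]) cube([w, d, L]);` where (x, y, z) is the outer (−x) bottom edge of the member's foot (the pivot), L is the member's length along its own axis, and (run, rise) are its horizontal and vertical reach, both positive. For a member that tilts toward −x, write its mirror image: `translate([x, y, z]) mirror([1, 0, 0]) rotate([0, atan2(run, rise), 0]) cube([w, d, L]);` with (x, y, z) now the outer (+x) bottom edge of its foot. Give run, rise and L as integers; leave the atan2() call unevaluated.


// leg length = √(189² + 840²) = 861
// right-leg outer foot x = 2·189 + 74 = 452
// beam min-corner = (189, 0, 840)
translate([189, 0, 840]) cube([74, 1134, 42]);
translate([0, 94, 0]) rotate([0, atan2(189, 840), 0]) cube([36, 47, 861]);
translate([452, 94, 0]) mirror([1, 0, 0]) rotate([0, atan2(189, 840), 0]) cube([36, 47, 861]);
translate([0, 993, 0]) rotate([0, atan2(189, 840), 0]) cube([36, 47, 861]);
translate([452, 993, 0]) mirror([1, 0, 0]) rotate([0, atan2(189, 840), 0]) cube([36, 47, 861]);


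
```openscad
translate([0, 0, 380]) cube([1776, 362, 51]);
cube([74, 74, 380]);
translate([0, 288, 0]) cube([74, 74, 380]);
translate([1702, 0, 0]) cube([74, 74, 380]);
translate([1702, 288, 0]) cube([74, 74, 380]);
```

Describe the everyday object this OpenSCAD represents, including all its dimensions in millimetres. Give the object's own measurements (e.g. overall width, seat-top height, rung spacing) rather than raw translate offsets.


A bench: a 1776×362 mm seat slab, 51 mm thick, top at z = 431 mm, on four 74×74 mm square legs flush with the seat corners and standing on z = 0.


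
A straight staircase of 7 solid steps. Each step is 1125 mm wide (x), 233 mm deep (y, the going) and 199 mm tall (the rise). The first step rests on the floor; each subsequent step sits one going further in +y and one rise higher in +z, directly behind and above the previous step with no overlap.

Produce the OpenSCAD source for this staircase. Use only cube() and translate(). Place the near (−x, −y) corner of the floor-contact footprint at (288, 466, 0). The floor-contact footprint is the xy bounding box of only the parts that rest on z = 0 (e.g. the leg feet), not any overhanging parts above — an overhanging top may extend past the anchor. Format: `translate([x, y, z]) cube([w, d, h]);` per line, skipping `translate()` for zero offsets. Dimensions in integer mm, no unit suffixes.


translate([288, 466, 0]) cube([1125, 233, 199]);
translate([288, 699, 199]) cube([1125, 233, 199]);
translate([288, 932, 398]) cube([1125, 233, 199]);
translate([288, 1165, 597]) cube([1125, 233, 199]);
translate([288, 1398, 796]) cube([1125, 233, 199]);
translate([288, 1631, 995]) cube([1125, 233, 199]);
translate([288, 1864, 1194]) cube([1125, 233, 199]);


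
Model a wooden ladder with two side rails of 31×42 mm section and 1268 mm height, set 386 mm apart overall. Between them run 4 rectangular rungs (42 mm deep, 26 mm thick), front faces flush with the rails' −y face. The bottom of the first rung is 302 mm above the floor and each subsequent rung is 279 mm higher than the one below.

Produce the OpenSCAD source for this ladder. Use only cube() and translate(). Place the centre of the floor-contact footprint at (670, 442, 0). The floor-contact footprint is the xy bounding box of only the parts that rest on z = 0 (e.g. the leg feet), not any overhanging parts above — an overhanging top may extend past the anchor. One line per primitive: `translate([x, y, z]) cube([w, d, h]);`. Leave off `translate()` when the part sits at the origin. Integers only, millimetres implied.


translate([477, 421, 0]) cube([31, 42, 1268]);
translate([832, 421, 0]) cube([31, 42, 1268]);
translate([508, 421, 302]) cube([324, 42, 26]);
translate([508, 421, 581]) cube([324, 42, 26]);
translate([508, 421, 860]) cube([324, 42, 26]);
translate([508, 421, 1139]) cube([324, 42, 26]);


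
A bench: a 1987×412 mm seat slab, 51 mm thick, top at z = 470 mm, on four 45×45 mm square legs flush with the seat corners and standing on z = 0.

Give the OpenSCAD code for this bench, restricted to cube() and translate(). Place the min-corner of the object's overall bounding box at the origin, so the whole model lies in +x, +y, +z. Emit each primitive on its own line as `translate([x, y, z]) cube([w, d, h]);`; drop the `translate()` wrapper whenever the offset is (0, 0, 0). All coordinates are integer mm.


translate([0, 0, 419]) cube([1987, 412, 51]);
cube([45, 45, 419]);
translate([0, 367, 0]) cube([45, 45, 419]);
translate([1942, 0, 0]) cube([45, 45, 419]);
translate([1942, 367, 0]) cube([45, 45, 419]);


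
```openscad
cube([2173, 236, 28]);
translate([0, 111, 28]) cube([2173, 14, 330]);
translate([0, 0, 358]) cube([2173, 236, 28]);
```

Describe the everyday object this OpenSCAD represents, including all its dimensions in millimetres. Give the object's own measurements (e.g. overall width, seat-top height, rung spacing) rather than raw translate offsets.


An I-beam lying along x, 2173 mm long. Overall section height 386 mm. Two flanges 236 mm wide (y) and 28 mm thick, one on the floor and one at the top; a web 14 mm thick runs between them, centred on the flange width.


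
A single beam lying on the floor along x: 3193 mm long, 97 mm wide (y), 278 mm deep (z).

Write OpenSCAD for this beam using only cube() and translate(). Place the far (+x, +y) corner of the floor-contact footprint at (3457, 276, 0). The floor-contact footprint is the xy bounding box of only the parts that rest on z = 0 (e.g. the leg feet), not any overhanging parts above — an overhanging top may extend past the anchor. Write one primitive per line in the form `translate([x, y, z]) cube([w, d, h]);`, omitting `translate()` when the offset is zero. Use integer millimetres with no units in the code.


translate([264, 179, 0]) cube([3193, 97, 278]);


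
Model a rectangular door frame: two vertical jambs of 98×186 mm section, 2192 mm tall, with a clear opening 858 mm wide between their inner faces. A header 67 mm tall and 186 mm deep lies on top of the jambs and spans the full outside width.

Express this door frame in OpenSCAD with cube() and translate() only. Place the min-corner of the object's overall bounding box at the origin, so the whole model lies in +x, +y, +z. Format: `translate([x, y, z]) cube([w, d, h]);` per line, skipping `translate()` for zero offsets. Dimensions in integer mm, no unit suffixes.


cube([98, 186, 2192]);
translate([956, 0, 0]) cube([98, 186, 2192]);
translate([0, 0, 2192]) cube([1054, 186, 67]);


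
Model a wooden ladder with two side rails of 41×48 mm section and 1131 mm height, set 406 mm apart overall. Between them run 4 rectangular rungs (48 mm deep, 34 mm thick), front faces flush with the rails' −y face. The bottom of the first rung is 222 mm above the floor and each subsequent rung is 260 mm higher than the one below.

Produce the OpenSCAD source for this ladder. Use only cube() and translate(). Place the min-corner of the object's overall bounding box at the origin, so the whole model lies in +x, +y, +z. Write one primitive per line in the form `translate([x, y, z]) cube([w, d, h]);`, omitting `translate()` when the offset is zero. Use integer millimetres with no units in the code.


cube([41, 48, 1131]);
translate([365, 0, 0]) cube([41, 48, 1131]);
translate([41, 0, 222]) cube([324, 48, 34]);
translate([41, 0, 482]) cube([324, 48, 34]);
translate([41, 0, 742]) cube([324, 48, 34]);
translate([41, 0, 1002]) cube([324, 48, 34]);


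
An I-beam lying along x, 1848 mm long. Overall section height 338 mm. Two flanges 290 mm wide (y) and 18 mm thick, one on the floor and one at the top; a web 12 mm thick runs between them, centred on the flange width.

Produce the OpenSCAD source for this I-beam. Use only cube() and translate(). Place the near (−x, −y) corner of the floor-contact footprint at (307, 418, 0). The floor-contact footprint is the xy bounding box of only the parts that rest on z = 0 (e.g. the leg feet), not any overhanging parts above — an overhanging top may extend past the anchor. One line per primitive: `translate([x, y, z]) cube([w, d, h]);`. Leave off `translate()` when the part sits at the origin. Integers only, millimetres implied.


translate([307, 418, 0]) cube([1848, 290, 18]);
translate([307, 557, 18]) cube([1848, 12, 302]);
translate([307, 418, 320]) cube([1848, 290, 18]);


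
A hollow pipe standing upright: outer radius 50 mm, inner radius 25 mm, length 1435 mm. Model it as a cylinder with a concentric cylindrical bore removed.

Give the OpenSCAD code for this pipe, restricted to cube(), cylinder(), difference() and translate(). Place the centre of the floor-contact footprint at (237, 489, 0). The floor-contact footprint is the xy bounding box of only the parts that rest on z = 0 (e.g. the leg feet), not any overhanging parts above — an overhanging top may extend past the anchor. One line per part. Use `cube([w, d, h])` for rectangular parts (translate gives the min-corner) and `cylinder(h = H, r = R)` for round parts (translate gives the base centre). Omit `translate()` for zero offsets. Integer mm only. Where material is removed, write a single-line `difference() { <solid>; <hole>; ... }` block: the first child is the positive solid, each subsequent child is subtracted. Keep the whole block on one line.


difference() { translate([237, 489, 0]) cylinder(h = 1435, r = 50); translate([237, 489, 0]) cylinder(h = 1435, r = 25); }


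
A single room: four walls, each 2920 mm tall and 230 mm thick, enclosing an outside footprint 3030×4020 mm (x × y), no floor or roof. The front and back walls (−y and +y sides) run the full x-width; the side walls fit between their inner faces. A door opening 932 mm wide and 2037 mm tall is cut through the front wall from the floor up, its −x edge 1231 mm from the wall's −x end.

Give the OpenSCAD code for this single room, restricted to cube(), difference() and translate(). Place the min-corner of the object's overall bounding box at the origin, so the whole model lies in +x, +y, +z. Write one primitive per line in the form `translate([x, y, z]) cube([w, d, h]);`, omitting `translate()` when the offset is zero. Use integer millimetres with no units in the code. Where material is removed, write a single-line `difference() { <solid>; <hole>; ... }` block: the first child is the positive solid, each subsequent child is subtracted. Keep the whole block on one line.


difference() { cube([3030, 230, 2920]); translate([1231, 0, 0]) cube([932, 230, 2037]); }
translate([0, 3790, 0]) cube([3030, 230, 2920]);
translate([0, 230, 0]) cube([230, 3560, 2920]);
translate([2800, 230, 0]) cube([230, 3560, 2920]);
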